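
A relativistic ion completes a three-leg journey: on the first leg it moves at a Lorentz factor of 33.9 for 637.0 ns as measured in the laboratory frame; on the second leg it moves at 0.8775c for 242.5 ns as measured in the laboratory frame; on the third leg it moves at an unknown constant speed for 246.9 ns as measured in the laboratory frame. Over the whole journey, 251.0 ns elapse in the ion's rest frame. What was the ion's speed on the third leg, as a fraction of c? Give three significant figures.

β = 0.883

Leg 1: γ = 33.9; τ_1 = 637.0/33.90 = 18.79 ns.
Leg 2: γ = 1/√(1 − 0.8775²) = 1/√0.2300 = 2.085; τ_2 = 242.5/2.085 = 116.3 ns.
Leg 3: speed unknown; τ_3 = 246.9/γ_3.
Total proper time: 18.79 + 116.3 + τ_3 = 251.0, so τ_3 = 251.0 − 135.1 = 115.9 ns.
γ_3 = 246.9/115.9 = 2.130; β = √(1 − 1/γ²) = √0.7796.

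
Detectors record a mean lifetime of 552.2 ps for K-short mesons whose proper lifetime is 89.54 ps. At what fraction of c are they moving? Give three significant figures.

γ = Δt/τ₀ = 552.2/89.54 = 6.167
β = √(1 − 1/γ²) = √(1 − 0.02629) = √0.9737

β = 0.987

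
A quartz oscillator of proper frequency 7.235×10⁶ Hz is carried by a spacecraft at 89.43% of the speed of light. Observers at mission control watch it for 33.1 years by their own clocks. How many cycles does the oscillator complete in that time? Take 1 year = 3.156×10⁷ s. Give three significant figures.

N = 3.38×10¹⁵

β = 0.8943; γ = 1/√(1 − 0.8943²) = 1/√0.2002 = 2.235
During 33.1 years of lab time, the oscillator's proper time advances by τ = Δt/γ = 33.1/2.235 = 14.81 years = 4.674×10⁸ s.
N = f × τ = 7.235×10⁶ × 4.674×10⁸ = 3.382×10¹⁵.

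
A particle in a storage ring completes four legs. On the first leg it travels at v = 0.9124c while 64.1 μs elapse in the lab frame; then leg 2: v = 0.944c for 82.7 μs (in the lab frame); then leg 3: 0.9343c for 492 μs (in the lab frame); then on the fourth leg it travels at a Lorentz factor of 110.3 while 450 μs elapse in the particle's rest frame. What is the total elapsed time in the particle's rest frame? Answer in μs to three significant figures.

τ = 679 μs

Leg 1: γ = 1/√(1 − 0.9124²) = 1/√0.1675 = 2.443; τ_1 = 64.1/2.443 = 26.24 μs.
Leg 2: γ = 1/√(1 − 0.944²) = 1/√0.1089 = 3.031; τ_2 = 82.7/3.031 = 27.29 μs.
Leg 3: γ = 1/√(1 − 0.9343²) = 1/√0.1271 = 2.805; τ_3 = 492/2.805 = 175.4 μs.
Leg 4: 450 μs is already measured in the particle's rest frame.
Total: 26.24 + 27.29 + 175.4 + 450.0 μs.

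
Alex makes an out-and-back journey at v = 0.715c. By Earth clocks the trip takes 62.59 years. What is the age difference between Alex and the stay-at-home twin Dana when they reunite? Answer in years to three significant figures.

Δt − τ = 18.8 years

γ = 1/√(1 − 0.715²) = 1/√0.4888 = 1.430
Alex's elapsed proper time: τ = 62.59/1.430 = 43.76 years.
Age gap = Δt − τ = 62.59 − 43.76 years.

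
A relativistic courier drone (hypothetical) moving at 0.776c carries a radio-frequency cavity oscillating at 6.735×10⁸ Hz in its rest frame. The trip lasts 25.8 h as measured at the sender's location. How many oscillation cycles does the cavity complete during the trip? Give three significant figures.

γ = 1/√(1 − 0.776²) = 1/√0.3978 = 1.585
The oscillator's own cycle count is N = f × τ where τ is the proper time aboard the drone. τ = Δt/γ = 25.8/1.585 = 16.27 h = 5.858×10⁴ s.
N = 6.735×10⁸ × 5.858×10⁴ = 3.946×10¹³.

N = 3.95×10¹³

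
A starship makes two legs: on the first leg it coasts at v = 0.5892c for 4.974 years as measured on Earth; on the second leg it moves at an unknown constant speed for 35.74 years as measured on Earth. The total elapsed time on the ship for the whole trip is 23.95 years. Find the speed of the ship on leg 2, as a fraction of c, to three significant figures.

Leg 1: γ = 1/√(1 − 0.5892²) = 1/√0.6528 = 1.238; τ_1 = 4.974/1.238 = 4.019 years.
Leg 2: speed unknown; τ_2 = 35.74/γ_2.
Total proper time: 4.019 + τ_2 = 23.95, so τ_2 = 23.95 − 4.019 = 19.93 years.
γ_2 = 35.74/19.93 = 1.793; β = √(1 − 1/γ²) = √0.6890.

β = 0.830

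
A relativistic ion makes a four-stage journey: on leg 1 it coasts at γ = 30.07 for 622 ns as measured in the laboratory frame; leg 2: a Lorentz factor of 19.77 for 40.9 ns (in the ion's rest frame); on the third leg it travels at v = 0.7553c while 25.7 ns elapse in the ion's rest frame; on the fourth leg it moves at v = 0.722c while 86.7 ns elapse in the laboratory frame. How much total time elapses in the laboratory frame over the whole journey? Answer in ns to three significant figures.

Leg 1: 622 ns is already measured in the laboratory frame.
Leg 2: γ = 19.77; Δt_2 = 19.77 × 40.9 = 808.6 ns.
Leg 3: γ = 1/√(1 − 0.7553²) = 1/√0.4295 = 1.526; Δt_3 = 1.526 × 25.7 = 39.21 ns.
Leg 4: 86.7 ns is already measured in the laboratory frame.
Total: 622.0 + 808.6 + 39.21 + 86.70 ns.

Δt = 1560 ns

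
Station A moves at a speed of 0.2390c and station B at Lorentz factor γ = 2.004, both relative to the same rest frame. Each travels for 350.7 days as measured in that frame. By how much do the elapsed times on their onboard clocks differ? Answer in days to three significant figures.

|τ_A − τ_B| = 166 days

A: γ = 1/√(1 − 0.2390²) = 1/√0.9429 = 1.030; τ_A = 350.7/1.030 = 340.5 days.
B: γ = 2.004; τ_B = 350.7/2.004 = 175.0 days.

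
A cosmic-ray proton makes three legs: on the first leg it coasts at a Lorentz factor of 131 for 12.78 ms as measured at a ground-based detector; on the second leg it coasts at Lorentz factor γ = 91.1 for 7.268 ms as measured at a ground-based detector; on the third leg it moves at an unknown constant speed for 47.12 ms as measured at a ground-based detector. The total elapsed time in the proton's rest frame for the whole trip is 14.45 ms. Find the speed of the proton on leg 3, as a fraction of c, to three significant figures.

Leg 1: γ = 131; τ_1 = 12.78/131.0 = 0.09756 ms.
Leg 2: γ = 91.1; τ_2 = 7.268/91.10 = 0.07978 ms.
Leg 3: speed unknown; τ_3 = 47.12/γ_3.
Total proper time: 0.09756 + 0.07978 + τ_3 = 14.45, so τ_3 = 14.45 − 0.1773 = 14.27 ms.
γ_3 = 47.12/14.27 = 3.301; β = √(1 − 1/γ²) = √0.9083.

β = 0.953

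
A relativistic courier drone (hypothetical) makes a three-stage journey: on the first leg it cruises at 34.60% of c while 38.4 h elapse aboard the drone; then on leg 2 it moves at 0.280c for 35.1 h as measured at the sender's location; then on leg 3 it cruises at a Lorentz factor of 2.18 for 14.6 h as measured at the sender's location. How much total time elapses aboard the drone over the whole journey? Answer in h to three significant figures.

Leg 1: 38.4 h is already measured aboard the drone.
Leg 2: γ = 1/√(1 − 0.280²) = 25/24 ≈ 1.042; τ_2 = 35.1/1.042 = 33.70 h.
Leg 3: γ = 2.18; τ_3 = 14.6/2.180 = 6.697 h.
Total: 38.40 + 33.70 + 6.697 h.

τ = 78.8 h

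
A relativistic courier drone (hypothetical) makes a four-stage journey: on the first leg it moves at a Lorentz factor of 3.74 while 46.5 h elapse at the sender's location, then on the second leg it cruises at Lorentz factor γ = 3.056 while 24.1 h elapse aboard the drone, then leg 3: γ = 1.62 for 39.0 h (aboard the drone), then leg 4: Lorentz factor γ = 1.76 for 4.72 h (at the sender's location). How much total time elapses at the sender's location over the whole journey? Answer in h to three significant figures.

Δt = 188 h

Leg 1: 46.5 h is already measured at the sender's location.
Leg 2: γ = 3.056; Δt_2 = 3.056 × 24.1 = 73.65 h.
Leg 3: γ = 1.62; Δt_3 = 1.620 × 39.0 = 63.18 h.
Leg 4: 4.72 h is already measured at the sender's location.
Total: 46.50 + 73.65 + 63.18 + 4.720 h.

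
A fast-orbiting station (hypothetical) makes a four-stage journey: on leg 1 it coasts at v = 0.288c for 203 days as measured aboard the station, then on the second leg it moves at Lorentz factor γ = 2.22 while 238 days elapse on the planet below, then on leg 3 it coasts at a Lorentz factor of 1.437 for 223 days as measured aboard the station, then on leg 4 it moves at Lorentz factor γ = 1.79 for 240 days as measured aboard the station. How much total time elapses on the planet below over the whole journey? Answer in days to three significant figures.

Δt = 1200 days

Leg 1: γ = 1/√(1 − 0.288²) = 1/√0.9171 = 1.044; Δt_1 = 1.044 × 203 = 212.0 days.
Leg 2: 238 days is already measured on the planet below.
Leg 3: γ = 1.437; Δt_3 = 1.437 × 223 = 320.5 days.
Leg 4: γ = 1.79; Δt_4 = 1.790 × 240 = 429.6 days.
Total: 212.0 + 238.0 + 320.5 + 429.6 days.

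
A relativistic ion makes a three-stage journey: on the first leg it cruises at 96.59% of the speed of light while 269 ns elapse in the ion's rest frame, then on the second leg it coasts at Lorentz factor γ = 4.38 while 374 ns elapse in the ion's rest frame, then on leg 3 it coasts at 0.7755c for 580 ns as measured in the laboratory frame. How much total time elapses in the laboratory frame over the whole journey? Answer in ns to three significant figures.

Leg 1: β = 0.9659; γ = 1/√(1 − 0.9659²) = 1/√0.06704 = 3.862; Δt_1 = 3.862 × 269 = 1039 ns.
Leg 2: γ = 4.38; Δt_2 = 4.380 × 374 = 1638 ns.
Leg 3: 580 ns is already measured in the laboratory frame.
Total: 1039 + 1638 + 580.0 ns.

Δt = 3260 ns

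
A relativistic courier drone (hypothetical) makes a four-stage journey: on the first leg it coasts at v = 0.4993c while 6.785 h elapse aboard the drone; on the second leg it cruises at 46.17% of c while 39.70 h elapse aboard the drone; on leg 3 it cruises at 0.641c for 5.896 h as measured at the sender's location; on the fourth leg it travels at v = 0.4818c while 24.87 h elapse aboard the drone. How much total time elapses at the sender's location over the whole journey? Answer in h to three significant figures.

Leg 1: γ = 1/√(1 − 0.4993²) = 1/√0.7507 = 1.154; Δt_1 = 1.154 × 6.785 = 7.831 h.
Leg 2: β = 0.4617; γ = 1/√(1 − 0.4617²) = 1/√0.7868 = 1.127; Δt_2 = 1.127 × 39.70 = 44.76 h.
Leg 3: 5.896 h is already measured at the sender's location.
Leg 4: γ = 1/√(1 − 0.4818²) = 1/√0.7679 = 1.141; Δt_4 = 1.141 × 24.87 = 28.38 h.
Total: 7.831 + 44.76 + 5.896 + 28.38 h.

Δt = 86.9 h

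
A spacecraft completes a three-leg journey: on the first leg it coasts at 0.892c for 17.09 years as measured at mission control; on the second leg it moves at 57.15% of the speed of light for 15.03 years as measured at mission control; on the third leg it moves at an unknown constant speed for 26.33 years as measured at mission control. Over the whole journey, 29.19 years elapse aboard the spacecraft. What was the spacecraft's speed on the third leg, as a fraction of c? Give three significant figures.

β = 0.938

Leg 1: γ = 1/√(1 − 0.892²) = 1/√0.2043 = 2.212; τ_1 = 17.09/2.212 = 7.725 years.
Leg 2: β = 0.5715; γ = 1/√(1 − 0.5715²) = 1/√0.6734 = 1.219; τ_2 = 15.03/1.219 = 12.33 years.
Leg 3: speed unknown; τ_3 = 26.33/γ_3.
Total proper time: 7.725 + 12.33 + τ_3 = 29.19, so τ_3 = 29.19 − 20.06 = 9.131 years.
γ_3 = 26.33/9.131 = 2.884; β = √(1 − 1/γ²) = √0.8797.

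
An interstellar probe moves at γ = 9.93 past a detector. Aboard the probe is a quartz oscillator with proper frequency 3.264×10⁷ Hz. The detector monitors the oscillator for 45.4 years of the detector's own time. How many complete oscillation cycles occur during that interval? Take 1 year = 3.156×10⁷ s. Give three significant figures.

N = 4.71×10¹⁵

γ = 9.93
During 45.4 years of lab time, the oscillator's proper time advances by τ = Δt/γ = 45.4/9.930 = 4.572 years = 1.443×10⁸ s.
N = f × τ = 3.264×10⁷ × 1.443×10⁸ = 4.710×10¹⁵.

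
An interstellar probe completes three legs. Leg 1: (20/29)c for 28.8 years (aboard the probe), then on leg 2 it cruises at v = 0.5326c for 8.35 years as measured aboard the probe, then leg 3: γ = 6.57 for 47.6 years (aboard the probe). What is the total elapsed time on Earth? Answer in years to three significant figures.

Δt = 362 years

Leg 1: γ = 1/√(1 − (20/29)²) = 29/21 ≈ 1.381; Δt_1 = 1.381 × 28.8 = 39.77 years.
Leg 2: γ = 1/√(1 − 0.5326²) = 1/√0.7163 = 1.182; Δt_2 = 1.182 × 8.35 = 9.866 years.
Leg 3: γ = 6.57; Δt_3 = 6.570 × 47.6 = 312.7 years.
Total: 39.77 + 9.866 + 312.7 years.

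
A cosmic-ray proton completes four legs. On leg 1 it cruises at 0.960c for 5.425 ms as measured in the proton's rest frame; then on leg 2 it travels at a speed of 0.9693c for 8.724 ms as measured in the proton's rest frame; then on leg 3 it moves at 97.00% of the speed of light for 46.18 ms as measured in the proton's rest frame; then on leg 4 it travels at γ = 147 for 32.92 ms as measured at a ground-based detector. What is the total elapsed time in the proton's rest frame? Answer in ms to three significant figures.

Leg 1: 5.425 ms is already measured in the proton's rest frame.
Leg 2: 8.724 ms is already measured in the proton's rest frame.
Leg 3: 46.18 ms is already measured in the proton's rest frame.
Leg 4: γ = 147; τ_4 = 32.92/147.0 = 0.2239 ms.
Total: 5.425 + 8.724 + 46.18 + 0.2239 ms.

τ = 60.6 ms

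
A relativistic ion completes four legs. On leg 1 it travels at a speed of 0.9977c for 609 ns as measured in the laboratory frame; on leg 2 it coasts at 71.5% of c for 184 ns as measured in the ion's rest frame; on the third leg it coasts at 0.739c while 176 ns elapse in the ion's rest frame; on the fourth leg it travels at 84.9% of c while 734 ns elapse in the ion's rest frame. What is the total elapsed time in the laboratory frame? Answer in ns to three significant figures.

Δt = 2520 ns

Leg 1: 609 ns is already measured in the laboratory frame.
Leg 2: β = 0.715; γ = 1/√(1 − 0.715²) = 1/√0.4888 = 1.430; Δt_2 = 1.430 × 184 = 263.2 ns.
Leg 3: γ = 1/√(1 − 0.739²) = 1/√0.4539 = 1.484; Δt_3 = 1.484 × 176 = 261.2 ns.
Leg 4: β = 0.849; γ = 1/√(1 − 0.849²) = 1/√0.2792 = 1.893; Δt_4 = 1.893 × 734 = 1389 ns.
Total: 609.0 + 263.2 + 261.2 + 1389 ns.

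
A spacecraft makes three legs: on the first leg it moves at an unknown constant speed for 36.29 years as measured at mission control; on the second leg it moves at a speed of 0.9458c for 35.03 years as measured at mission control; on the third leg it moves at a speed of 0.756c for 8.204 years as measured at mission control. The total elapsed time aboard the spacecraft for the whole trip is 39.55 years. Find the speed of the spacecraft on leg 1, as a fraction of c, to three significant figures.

β = 0.778

Leg 1: speed unknown; τ_1 = 36.29/γ_1.
Leg 2: γ = 1/√(1 − 0.9458²) = 1/√0.1055 = 3.079; τ_2 = 35.03/3.079 = 11.38 years.
Leg 3: γ = 1/√(1 − 0.756²) = 1/√0.4285 = 1.528; τ_3 = 8.204/1.528 = 5.370 years.
Total proper time: τ_1 + 11.38 + 5.370 = 39.55, so τ_1 = 39.55 − 16.75 = 22.80 years.
γ_1 = 36.29/22.80 = 1.591; β = √(1 − 1/γ²) = √0.6051.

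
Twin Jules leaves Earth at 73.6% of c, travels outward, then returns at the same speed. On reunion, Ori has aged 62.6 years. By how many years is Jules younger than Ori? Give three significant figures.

Δt − τ = 20.2 years

β = 0.736; γ = 1/√(1 − 0.736²) = 1/√0.4583 = 1.477
Jules's elapsed proper time: τ = 62.6/1.477 = 42.38 years.
Age gap = Δt − τ = 62.6 − 42.38 years.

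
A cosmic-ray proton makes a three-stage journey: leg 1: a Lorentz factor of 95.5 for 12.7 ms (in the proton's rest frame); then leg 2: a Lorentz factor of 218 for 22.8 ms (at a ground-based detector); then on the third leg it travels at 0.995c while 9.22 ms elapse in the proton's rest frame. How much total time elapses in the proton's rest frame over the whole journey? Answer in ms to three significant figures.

τ = 22.0 ms

Leg 1: 12.7 ms is already measured in the proton's rest frame.
Leg 2: γ = 218; τ_2 = 22.8/218.0 = 0.1046 ms.
Leg 3: 9.22 ms is already measured in the proton's rest frame.
Total: 12.70 + 0.1046 + 9.220 ms.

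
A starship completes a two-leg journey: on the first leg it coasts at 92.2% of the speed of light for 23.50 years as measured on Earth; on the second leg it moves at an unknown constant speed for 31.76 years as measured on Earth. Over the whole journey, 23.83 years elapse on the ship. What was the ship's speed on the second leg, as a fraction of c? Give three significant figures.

Leg 1: β = 0.922; γ = 1/√(1 − 0.922²) = 1/√0.1499 = 2.583; τ_1 = 23.50/2.583 = 9.099 years.
Leg 2: speed unknown; τ_2 = 31.76/γ_2.
Total proper time: 9.099 + τ_2 = 23.83, so τ_2 = 23.83 − 9.099 = 14.73 years.
γ_2 = 31.76/14.73 = 2.156; β = √(1 − 1/γ²) = √0.7849.

β = 0.886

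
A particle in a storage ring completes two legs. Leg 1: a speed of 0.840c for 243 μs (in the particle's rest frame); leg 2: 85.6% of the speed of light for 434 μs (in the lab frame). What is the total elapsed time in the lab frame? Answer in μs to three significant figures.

Δt = 882 μs

Leg 1: γ = 1/√(1 − 0.840²) = 1/√0.2944 = 1.843; Δt_1 = 1.843 × 243 = 447.9 μs.
Leg 2: 434 μs is already measured in the lab frame.
Total: 447.9 + 434.0 μs.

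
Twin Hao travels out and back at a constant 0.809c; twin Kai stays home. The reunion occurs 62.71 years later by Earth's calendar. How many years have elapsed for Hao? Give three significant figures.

τ = 36.9 years

γ = 1/√(1 − 0.809²) = 1/√0.3455 = 1.701
Hao's clock measures proper time along the trip: τ = Δt/γ = 62.71/1.701 years.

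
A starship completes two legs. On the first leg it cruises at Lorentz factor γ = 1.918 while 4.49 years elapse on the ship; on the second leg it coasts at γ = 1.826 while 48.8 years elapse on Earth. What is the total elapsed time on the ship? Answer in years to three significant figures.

τ = 31.2 years

Leg 1: 4.49 years is already measured on the ship.
Leg 2: γ = 1.826; τ_2 = 48.8/1.826 = 26.73 years.
Total: 4.490 + 26.73 years.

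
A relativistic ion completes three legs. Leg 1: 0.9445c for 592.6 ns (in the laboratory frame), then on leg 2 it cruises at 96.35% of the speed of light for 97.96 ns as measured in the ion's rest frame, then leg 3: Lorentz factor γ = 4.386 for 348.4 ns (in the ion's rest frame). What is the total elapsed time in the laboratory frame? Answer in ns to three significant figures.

Δt = 2490 ns

Leg 1: 592.6 ns is already measured in the laboratory frame.
Leg 2: β = 0.9635; γ = 1/√(1 − 0.9635²) = 1/√0.07167 = 3.735; Δt_2 = 3.735 × 97.96 = 365.9 ns.
Leg 3: γ = 4.386; Δt_3 = 4.386 × 348.4 = 1528 ns.
Total: 592.6 + 365.9 + 1528 ns.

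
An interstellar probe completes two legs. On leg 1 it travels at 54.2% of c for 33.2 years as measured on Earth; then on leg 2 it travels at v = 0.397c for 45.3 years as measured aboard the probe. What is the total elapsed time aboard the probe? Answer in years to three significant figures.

τ = 73.2 years

Leg 1: β = 0.542; γ = 1/√(1 − 0.542²) = 1/√0.7062 = 1.190; τ_1 = 33.2/1.190 = 27.90 years.
Leg 2: 45.3 years is already measured aboard the probe.
Total: 27.90 + 45.30 years.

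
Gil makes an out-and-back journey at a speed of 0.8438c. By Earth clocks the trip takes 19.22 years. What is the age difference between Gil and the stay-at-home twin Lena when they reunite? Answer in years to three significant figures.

Δt − τ = 8.91 years

γ = 1/√(1 − 0.8438²) = 1/√0.2880 = 1.863
Gil's elapsed proper time: τ = 19.22/1.863 = 10.31 years.
Age gap = Δt − τ = 19.22 − 10.31 years.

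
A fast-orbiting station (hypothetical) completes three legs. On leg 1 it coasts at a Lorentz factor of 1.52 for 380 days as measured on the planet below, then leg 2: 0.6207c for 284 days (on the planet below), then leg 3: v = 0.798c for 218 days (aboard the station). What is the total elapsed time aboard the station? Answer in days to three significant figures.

τ = 691 days

Leg 1: γ = 1.52; τ_1 = 380/1.520 = 250.0 days.
Leg 2: γ = 1/√(1 − 0.6207²) = 1/√0.6147 = 1.275; τ_2 = 284/1.275 = 222.7 days.
Leg 3: 218 days is already measured aboard the station.
Total: 250.0 + 222.7 + 218.0 days.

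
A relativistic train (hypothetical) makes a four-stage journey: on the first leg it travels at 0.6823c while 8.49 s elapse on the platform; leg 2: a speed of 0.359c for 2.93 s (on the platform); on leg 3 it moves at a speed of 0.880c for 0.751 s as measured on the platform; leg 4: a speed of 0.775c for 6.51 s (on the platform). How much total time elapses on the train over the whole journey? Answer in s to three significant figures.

τ = 13.4 s

Leg 1: γ = 1/√(1 − 0.6823²) = 1/√0.5345 = 1.368; τ_1 = 8.49/1.368 = 6.207 s.
Leg 2: γ = 1/√(1 − 0.359²) = 1/√0.8711 = 1.071; τ_2 = 2.93/1.071 = 2.735 s.
Leg 3: γ = 1/√(1 − 0.880²) = 1/√0.2256 = 2.105; τ_3 = 0.751/2.105 = 0.3567 s.
Leg 4: γ = 1/√(1 − 0.775²) = 1/√0.3994 = 1.582; τ_4 = 6.51/1.582 = 4.114 s.
Total: 6.207 + 2.735 + 0.3567 + 4.114 s.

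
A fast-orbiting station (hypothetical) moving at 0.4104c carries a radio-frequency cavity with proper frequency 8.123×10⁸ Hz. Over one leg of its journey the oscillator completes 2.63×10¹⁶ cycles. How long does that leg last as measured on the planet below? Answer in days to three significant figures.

Δt = 411 days

γ = 1/√(1 − 0.4104²) = 1/√0.8316 = 1.097
Proper time for N cycles: τ = N/f = 2.63×10¹⁶/(8.123×10⁸) = 3.238×10⁷ s = 374.7 days.
Lab-frame duration Δt = γτ = 1.097 × 374.7 = 410.9 days.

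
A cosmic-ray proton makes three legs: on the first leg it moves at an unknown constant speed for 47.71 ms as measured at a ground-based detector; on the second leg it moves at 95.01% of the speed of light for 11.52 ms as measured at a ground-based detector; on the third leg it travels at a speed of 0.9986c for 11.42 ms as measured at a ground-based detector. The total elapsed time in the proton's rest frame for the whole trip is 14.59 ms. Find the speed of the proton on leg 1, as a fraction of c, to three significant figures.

Leg 1: speed unknown; τ_1 = 47.71/γ_1.
Leg 2: β = 0.9501; γ = 1/√(1 − 0.9501²) = 1/√0.09731 = 3.206; τ_2 = 11.52/3.206 = 3.594 ms.
Leg 3: γ = 1/√(1 − 0.9986²) = 1/√0.002798 = 18.90; τ_3 = 11.42/18.90 = 0.6041 ms.
Total proper time: τ_1 + 3.594 + 0.6041 = 14.59, so τ_1 = 14.59 − 4.198 = 10.39 ms.
γ_1 = 47.71/10.39 = 4.591; β = √(1 − 1/γ²) = √0.9526.

β = 0.976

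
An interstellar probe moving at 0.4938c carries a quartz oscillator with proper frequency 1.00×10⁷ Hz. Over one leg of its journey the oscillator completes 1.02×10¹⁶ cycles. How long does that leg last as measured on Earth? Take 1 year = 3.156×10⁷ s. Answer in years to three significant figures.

γ = 1/√(1 − 0.4938²) = 1/√0.7562 = 1.150
Proper time for N cycles: τ = N/f = 1.02×10¹⁶/(1.00×10⁷) = 1.020×10⁹ s = 32.32 years.
Lab-frame duration Δt = γτ = 1.150 × 32.32 = 37.17 years.

Δt = 37.2 years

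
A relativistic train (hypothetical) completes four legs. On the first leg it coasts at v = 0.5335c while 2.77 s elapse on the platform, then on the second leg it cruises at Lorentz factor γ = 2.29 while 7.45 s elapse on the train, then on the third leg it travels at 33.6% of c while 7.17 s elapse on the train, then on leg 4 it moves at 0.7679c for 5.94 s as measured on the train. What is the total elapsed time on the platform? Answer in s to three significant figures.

Leg 1: 2.77 s is already measured on the platform.
Leg 2: γ = 2.29; Δt_2 = 2.290 × 7.45 = 17.06 s.
Leg 3: β = 0.336; γ = 1/√(1 − 0.336²) = 1/√0.8871 = 1.062; Δt_3 = 1.062 × 7.17 = 7.613 s.
Leg 4: γ = 1/√(1 − 0.7679²) = 1/√0.4103 = 1.561; Δt_4 = 1.561 × 5.94 = 9.273 s.
Total: 2.770 + 17.06 + 7.613 + 9.273 s.

Δt = 36.7 s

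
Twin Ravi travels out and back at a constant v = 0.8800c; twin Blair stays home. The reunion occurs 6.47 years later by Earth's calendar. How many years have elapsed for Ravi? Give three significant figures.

γ = 1/√(1 − 0.8800²) = 1/√0.2256 = 2.105
Ravi's clock measures proper time along the trip: τ = Δt/γ = 6.47/2.105 years.

τ = 3.07 years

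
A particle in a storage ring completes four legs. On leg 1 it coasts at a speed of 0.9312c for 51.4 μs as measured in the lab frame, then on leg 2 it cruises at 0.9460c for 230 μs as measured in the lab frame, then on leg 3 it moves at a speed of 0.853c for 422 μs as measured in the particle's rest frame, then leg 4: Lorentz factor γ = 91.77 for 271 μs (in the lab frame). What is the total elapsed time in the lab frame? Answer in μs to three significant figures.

Leg 1: 51.4 μs is already measured in the lab frame.
Leg 2: 230 μs is already measured in the lab frame.
Leg 3: γ = 1/√(1 − 0.853²) = 1/√0.2724 = 1.916; Δt_3 = 1.916 × 422 = 808.6 μs.
Leg 4: 271 μs is already measured in the lab frame.
Total: 51.40 + 230.0 + 808.6 + 271.0 μs.

Δt = 1360 μs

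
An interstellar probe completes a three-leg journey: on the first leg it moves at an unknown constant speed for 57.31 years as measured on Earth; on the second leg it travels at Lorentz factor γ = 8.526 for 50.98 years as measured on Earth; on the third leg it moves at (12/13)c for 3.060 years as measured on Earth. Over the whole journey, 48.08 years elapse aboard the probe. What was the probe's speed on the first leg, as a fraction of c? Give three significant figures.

β = 0.700

Leg 1: speed unknown; τ_1 = 57.31/γ_1.
Leg 2: γ = 8.526; τ_2 = 50.98/8.526 = 5.979 years.
Leg 3: γ = 1/√(1 − (12/13)²) = 13/5 = 2.600; τ_3 = 3.060/2.600 = 1.177 years.
Total proper time: τ_1 + 5.979 + 1.177 = 48.08, so τ_1 = 48.08 − 7.156 = 40.92 years.
γ_1 = 57.31/40.92 = 1.400; β = √(1 − 1/γ²) = √0.4901.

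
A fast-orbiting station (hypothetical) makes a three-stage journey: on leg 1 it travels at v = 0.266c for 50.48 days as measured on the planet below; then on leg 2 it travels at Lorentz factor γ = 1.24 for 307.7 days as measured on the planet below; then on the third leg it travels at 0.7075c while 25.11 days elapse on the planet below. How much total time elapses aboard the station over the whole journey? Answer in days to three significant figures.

Leg 1: γ = 1/√(1 − 0.266²) = 1/√0.9292 = 1.037; τ_1 = 50.48/1.037 = 48.66 days.
Leg 2: γ = 1.24; τ_2 = 307.7/1.240 = 248.1 days.
Leg 3: γ = 1/√(1 − 0.7075²) = 1/√0.4994 = 1.415; τ_3 = 25.11/1.415 = 17.75 days.
Total: 48.66 + 248.1 + 17.75 days.

τ = 315 days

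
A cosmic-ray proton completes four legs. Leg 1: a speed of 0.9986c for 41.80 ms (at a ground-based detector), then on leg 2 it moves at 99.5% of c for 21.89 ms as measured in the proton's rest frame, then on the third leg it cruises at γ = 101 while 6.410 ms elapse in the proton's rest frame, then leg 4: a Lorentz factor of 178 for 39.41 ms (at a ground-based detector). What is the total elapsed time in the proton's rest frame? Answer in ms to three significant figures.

τ = 30.7 ms

Leg 1: γ = 1/√(1 − 0.9986²) = 1/√0.002798 = 18.90; τ_1 = 41.80/18.90 = 2.211 ms.
Leg 2: 21.89 ms is already measured in the proton's rest frame.
Leg 3: 6.410 ms is already measured in the proton's rest frame.
Leg 4: γ = 178; τ_4 = 39.41/178.0 = 0.2214 ms.
Total: 2.211 + 21.89 + 6.410 + 0.2214 ms.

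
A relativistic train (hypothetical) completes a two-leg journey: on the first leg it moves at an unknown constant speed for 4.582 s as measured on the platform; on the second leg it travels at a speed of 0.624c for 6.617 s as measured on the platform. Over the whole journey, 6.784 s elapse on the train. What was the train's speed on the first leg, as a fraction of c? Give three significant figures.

Leg 1: speed unknown; τ_1 = 4.582/γ_1.
Leg 2: γ = 1/√(1 − 0.624²) = 1/√0.6106 = 1.280; τ_2 = 6.617/1.280 = 5.171 s.
Total proper time: τ_1 + 5.171 = 6.784, so τ_1 = 6.784 − 5.171 = 1.613 s.
γ_1 = 4.582/1.613 = 2.840; β = √(1 − 1/γ²) = √0.8760.

β = 0.936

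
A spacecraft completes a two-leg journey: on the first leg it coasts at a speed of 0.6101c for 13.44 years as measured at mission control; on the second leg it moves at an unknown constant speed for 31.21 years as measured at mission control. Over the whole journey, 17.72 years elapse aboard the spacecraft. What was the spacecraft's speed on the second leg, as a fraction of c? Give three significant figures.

β = 0.974

Leg 1: γ = 1/√(1 − 0.6101²) = 1/√0.6278 = 1.262; τ_1 = 13.44/1.262 = 10.65 years.
Leg 2: speed unknown; τ_2 = 31.21/γ_2.
Total proper time: 10.65 + τ_2 = 17.72, so τ_2 = 17.72 − 10.65 = 7.071 years.
γ_2 = 31.21/7.071 = 4.414; β = √(1 − 1/γ²) = √0.9487.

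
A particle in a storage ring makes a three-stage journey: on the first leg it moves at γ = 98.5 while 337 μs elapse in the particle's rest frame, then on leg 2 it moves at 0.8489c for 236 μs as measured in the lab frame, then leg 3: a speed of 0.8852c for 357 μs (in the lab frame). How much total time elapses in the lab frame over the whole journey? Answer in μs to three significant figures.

Leg 1: γ = 98.5; Δt_1 = 98.50 × 337 = 3.319×10⁴ μs.
Leg 2: 236 μs is already measured in the lab frame.
Leg 3: 357 μs is already measured in the lab frame.
Total: 3.319×10⁴ + 236.0 + 357.0 μs.

Δt = 3.38×10⁴ μs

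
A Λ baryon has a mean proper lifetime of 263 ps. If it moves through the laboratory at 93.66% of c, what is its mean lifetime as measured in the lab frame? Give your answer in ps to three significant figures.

Δt = 751 ps

β = 0.9366; γ = 1/√(1 − 0.9366²) = 1/√0.1228 = 2.854
The rest-frame lifetime is the proper time; the lab measures the dilated interval Δt = γτ₀ = 2.854 × 263 ps.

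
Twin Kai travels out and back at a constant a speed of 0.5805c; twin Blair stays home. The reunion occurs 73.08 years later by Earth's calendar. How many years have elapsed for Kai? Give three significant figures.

γ = 1/√(1 − 0.5805²) = 1/√0.6630 = 1.228
Kai's clock measures proper time along the trip: τ = Δt/γ = 73.08/1.228 years.

τ = 59.5 years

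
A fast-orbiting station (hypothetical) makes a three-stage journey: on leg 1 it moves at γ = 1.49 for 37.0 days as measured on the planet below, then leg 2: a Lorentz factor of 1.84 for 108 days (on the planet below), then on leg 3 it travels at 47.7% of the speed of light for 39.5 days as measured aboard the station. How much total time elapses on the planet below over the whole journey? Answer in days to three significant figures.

Leg 1: 37.0 days is already measured on the planet below.
Leg 2: 108 days is already measured on the planet below.
Leg 3: β = 0.477; γ = 1/√(1 − 0.477²) = 1/√0.7725 = 1.138; Δt_3 = 1.138 × 39.5 = 44.94 days.
Total: 37.00 + 108.0 + 44.94 days.

Δt = 190 days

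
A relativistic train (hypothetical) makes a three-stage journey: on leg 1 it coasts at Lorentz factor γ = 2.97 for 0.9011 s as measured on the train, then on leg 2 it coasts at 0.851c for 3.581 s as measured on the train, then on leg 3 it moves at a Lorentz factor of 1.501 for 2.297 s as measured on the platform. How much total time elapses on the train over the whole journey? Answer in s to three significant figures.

Leg 1: 0.9011 s is already measured on the train.
Leg 2: 3.581 s is already measured on the train.
Leg 3: γ = 1.501; τ_3 = 2.297/1.501 = 1.530 s.
Total: 0.9011 + 3.581 + 1.530 s.

τ = 6.01 s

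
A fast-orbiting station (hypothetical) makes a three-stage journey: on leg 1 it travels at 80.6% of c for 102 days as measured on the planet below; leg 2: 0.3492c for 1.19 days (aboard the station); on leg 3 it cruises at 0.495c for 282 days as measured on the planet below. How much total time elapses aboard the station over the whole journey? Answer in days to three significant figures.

τ = 307 days

Leg 1: β = 0.806; γ = 1/√(1 − 0.806²) = 1/√0.3504 = 1.689; τ_1 = 102/1.689 = 60.38 days.
Leg 2: 1.19 days is already measured aboard the station.
Leg 3: γ = 1/√(1 − 0.495²) = 1/√0.7550 = 1.151; τ_3 = 282/1.151 = 245.0 days.
Total: 60.38 + 1.190 + 245.0 days.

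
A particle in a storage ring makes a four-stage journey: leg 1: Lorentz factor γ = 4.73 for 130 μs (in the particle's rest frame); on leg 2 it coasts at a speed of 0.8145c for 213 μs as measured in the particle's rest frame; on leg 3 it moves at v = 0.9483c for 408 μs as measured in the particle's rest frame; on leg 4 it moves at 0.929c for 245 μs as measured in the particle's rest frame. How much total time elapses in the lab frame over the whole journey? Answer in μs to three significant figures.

Δt = 2930 μs

Leg 1: γ = 4.73; Δt_1 = 4.730 × 130 = 614.9 μs.
Leg 2: γ = 1/√(1 − 0.8145²) = 1/√0.3366 = 1.724; Δt_2 = 1.724 × 213 = 367.1 μs.
Leg 3: γ = 1/√(1 − 0.9483²) = 1/√0.1007 = 3.151; Δt_3 = 3.151 × 408 = 1286 μs.
Leg 4: γ = 1/√(1 − 0.929²) = 1/√0.1370 = 2.702; Δt_4 = 2.702 × 245 = 662.0 μs.
Total: 614.9 + 367.1 + 1286 + 662.0 μs.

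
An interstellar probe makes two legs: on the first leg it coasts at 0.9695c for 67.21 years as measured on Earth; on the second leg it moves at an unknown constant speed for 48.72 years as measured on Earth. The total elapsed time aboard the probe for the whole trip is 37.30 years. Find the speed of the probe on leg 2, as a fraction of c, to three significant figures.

β = 0.904

Leg 1: γ = 1/√(1 − 0.9695²) = 1/√0.06007 = 4.080; τ_1 = 67.21/4.080 = 16.47 years.
Leg 2: speed unknown; τ_2 = 48.72/γ_2.
Total proper time: 16.47 + τ_2 = 37.30, so τ_2 = 37.30 − 16.47 = 20.83 years.
γ_2 = 48.72/20.83 = 2.339; β = √(1 − 1/γ²) = √0.8173.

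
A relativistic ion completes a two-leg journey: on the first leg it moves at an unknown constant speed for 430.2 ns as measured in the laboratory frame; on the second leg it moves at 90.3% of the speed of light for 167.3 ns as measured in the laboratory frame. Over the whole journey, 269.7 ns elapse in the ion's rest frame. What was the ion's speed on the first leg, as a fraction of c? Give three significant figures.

β = 0.888

Leg 1: speed unknown; τ_1 = 430.2/γ_1.
Leg 2: β = 0.903; γ = 1/√(1 − 0.903²) = 1/√0.1846 = 2.328; τ_2 = 167.3/2.328 = 71.88 ns.
Total proper time: τ_1 + 71.88 = 269.7, so τ_1 = 269.7 − 71.88 = 197.8 ns.
γ_1 = 430.2/197.8 = 2.175; β = √(1 − 1/γ²) = √0.7886.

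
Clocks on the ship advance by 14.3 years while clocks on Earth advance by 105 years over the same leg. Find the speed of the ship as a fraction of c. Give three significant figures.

v = 0.991c

The proper time is measured on the ship (both events occur at the ship's location); Δt is measured on Earth. γ = Δt/τ = 105/14.3 = 7.343.
β = √(1 − 1/γ²) = √(1 − 0.01855) = √0.9815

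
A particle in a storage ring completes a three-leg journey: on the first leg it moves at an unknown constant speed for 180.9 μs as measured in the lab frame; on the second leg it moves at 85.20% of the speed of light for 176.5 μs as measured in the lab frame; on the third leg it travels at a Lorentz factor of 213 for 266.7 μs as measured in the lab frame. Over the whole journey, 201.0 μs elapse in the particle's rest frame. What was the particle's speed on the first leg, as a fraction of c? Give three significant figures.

β = 0.805

Leg 1: speed unknown; τ_1 = 180.9/γ_1.
Leg 2: β = 0.8520; γ = 1/√(1 − 0.8520²) = 1/√0.2741 = 1.910; τ_2 = 176.5/1.910 = 92.41 μs.
Leg 3: γ = 213; τ_3 = 266.7/213.0 = 1.252 μs.
Total proper time: τ_1 + 92.41 + 1.252 = 201.0, so τ_1 = 201.0 − 93.66 = 107.3 μs.
γ_1 = 180.9/107.3 = 1.685; β = √(1 − 1/γ²) = √0.6479.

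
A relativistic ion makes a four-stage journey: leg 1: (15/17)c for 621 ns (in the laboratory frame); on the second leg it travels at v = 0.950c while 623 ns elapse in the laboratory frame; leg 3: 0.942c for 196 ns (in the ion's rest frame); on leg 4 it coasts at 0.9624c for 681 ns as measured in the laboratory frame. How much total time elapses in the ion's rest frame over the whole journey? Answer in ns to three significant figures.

Leg 1: γ = 1/√(1 − (15/17)²) = 17/8 = 2.125; τ_1 = 621/2.125 = 292.2 ns.
Leg 2: γ = 1/√(1 − 0.950²) = 1/√0.09750 = 3.203; τ_2 = 623/3.203 = 194.5 ns.
Leg 3: 196 ns is already measured in the ion's rest frame.
Leg 4: γ = 1/√(1 − 0.9624²) = 1/√0.07379 = 3.681; τ_4 = 681/3.681 = 185.0 ns.
Total: 292.2 + 194.5 + 196.0 + 185.0 ns.

τ = 868 ns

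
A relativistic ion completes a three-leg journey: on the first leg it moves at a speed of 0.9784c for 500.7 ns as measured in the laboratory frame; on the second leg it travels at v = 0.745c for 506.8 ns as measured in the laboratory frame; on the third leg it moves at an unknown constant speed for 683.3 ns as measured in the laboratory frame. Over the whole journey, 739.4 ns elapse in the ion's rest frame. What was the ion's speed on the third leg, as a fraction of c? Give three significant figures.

β = 0.900

Leg 1: γ = 1/√(1 − 0.9784²) = 1/√0.04273 = 4.837; τ_1 = 500.7/4.837 = 103.5 ns.
Leg 2: γ = 1/√(1 − 0.745²) = 1/√0.4450 = 1.499; τ_2 = 506.8/1.499 = 338.1 ns.
Leg 3: speed unknown; τ_3 = 683.3/γ_3.
Total proper time: 103.5 + 338.1 + τ_3 = 739.4, so τ_3 = 739.4 − 441.6 = 297.8 ns.
γ_3 = 683.3/297.8 = 2.294; β = √(1 − 1/γ²) = √0.8100.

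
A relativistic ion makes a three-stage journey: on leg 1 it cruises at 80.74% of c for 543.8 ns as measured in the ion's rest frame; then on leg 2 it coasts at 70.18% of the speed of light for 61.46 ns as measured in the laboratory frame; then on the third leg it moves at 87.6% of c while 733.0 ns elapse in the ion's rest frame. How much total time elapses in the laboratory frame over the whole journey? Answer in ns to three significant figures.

Leg 1: β = 0.8074; γ = 1/√(1 − 0.8074²) = 1/√0.3481 = 1.695; Δt_1 = 1.695 × 543.8 = 921.7 ns.
Leg 2: 61.46 ns is already measured in the laboratory frame.
Leg 3: β = 0.876; γ = 1/√(1 − 0.876²) = 1/√0.2326 = 2.073; Δt_3 = 2.073 × 733.0 = 1520 ns.
Total: 921.7 + 61.46 + 1520 ns.

Δt = 2500 ns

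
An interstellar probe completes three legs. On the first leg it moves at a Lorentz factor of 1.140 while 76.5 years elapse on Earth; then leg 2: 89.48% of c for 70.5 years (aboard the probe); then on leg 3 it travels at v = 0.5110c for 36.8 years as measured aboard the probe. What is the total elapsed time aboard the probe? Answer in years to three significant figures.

Leg 1: γ = 1.140; τ_1 = 76.5/1.140 = 67.11 years.
Leg 2: 70.5 years is already measured aboard the probe.
Leg 3: 36.8 years is already measured aboard the probe.
Total: 67.11 + 70.50 + 36.80 years.

τ = 174 years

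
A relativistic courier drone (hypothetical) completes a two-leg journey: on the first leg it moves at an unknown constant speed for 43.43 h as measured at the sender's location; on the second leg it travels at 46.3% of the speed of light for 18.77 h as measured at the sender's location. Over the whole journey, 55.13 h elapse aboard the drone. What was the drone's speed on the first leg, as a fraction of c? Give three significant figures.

Leg 1: speed unknown; τ_1 = 43.43/γ_1.
Leg 2: β = 0.463; γ = 1/√(1 − 0.463²) = 1/√0.7856 = 1.128; τ_2 = 18.77/1.128 = 16.64 h.
Total proper time: τ_1 + 16.64 = 55.13, so τ_1 = 55.13 − 16.64 = 38.49 h.
γ_1 = 43.43/38.49 = 1.128; β = √(1 − 1/γ²) = √0.2144.

β = 0.463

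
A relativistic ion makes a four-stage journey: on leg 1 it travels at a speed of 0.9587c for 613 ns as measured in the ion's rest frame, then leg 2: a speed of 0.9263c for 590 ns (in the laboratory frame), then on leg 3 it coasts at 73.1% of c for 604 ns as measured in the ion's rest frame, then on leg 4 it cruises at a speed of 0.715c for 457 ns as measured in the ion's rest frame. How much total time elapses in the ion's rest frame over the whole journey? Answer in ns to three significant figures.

Leg 1: 613 ns is already measured in the ion's rest frame.
Leg 2: γ = 1/√(1 − 0.9263²) = 1/√0.1420 = 2.654; τ_2 = 590/2.654 = 222.3 ns.
Leg 3: 604 ns is already measured in the ion's rest frame.
Leg 4: 457 ns is already measured in the ion's rest frame.
Total: 613.0 + 222.3 + 604.0 + 457.0 ns.

τ = 1900 ns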